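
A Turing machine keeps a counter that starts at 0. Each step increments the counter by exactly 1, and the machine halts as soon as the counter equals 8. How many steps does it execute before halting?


Counter starts at 0. Counting sequence:
  Step 1: counter = 1
  Step 2: counter = 2
  Step 3: counter = 3
  Step 4: counter = 4
  Step 5: counter = 5
  Step 6: counter = 6
  Step 7: counter = 7
  Step 8: counter = 8
Counter reached 8 -> halt
Total steps = 8

8


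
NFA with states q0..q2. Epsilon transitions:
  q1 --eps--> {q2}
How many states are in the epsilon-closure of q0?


Starting from q0
Initialize closure = {q0}
q0 has no outgoing epsilon transitions -> nothing to add
Final closure: {q0}
Size = 1

1


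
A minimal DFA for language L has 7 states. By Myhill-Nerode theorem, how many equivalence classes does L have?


Myhill-Nerode theorem:
Number of equivalence classes = number of states in minimal DFA
Minimal DFA states = 7
Therefore equivalence classes = 7

7


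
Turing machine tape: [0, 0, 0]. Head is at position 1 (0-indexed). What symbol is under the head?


Tape: [0, 0, 0]
Positions: 0 1 2
Values:    0 0 0
Head at position 1
tape[1] = 0

0


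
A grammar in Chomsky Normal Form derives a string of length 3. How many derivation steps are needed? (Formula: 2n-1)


Chomsky Normal Form derivation:
String length n = 3
Each step either:
  - Splits a nonterminal into two (n-1 such steps)
  - Converts a nonterminal to terminal (n such steps)
Total = (n-1) + n = 2n - 1
= 2(3) - 1
= 6 - 1
= 5

5


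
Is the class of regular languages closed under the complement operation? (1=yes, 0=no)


Regular languages are closed under:
- Union (DFA product construction)
- Intersection (DFA product construction)
- Complement (swap accept/reject states)
- Concatenation (NFA construction)
- Kleene star (NFA construction)
complement is in this list
Therefore: closed

1


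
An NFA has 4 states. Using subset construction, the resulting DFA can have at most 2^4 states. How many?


NFA has 4 states
Subset construction: each DFA state = subset of NFA states
Maximum subsets = 2^4
2^4 = 16

16


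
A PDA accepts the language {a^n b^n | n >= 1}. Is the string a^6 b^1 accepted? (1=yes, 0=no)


Language requires equal numbers of a's and b's
PDA pushes for each 'a', pops for each 'b'
Number of a's = 6
Number of b's = 1
6 != 1 -> Reject

0


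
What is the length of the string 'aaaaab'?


String: 'aaaaab'
Counting characters:
  'a' appears 5 time(s)
  'b' appears 1 time(s)
Total length = 5 + 1 = 6

6


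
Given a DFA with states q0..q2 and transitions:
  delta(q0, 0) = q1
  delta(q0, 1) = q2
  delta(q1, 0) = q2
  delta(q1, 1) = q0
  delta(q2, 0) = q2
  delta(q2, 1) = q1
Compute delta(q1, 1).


Looking up transition function:
delta(q1, 1) in the table
Row: q1, Column: 1
Result: q0

q0


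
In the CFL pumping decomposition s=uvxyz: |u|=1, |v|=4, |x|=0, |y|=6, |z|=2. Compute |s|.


|s| = |u| + |v| + |x| + |y| + |z|
= 1 + 4 + 0 + 6 + 2
= 5 + 0 + 8
= 5 + 8
= 13

13


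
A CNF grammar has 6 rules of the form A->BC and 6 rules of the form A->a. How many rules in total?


CNF allows two rule forms:
  A -> BC (binary): 6 rules
  A -> a (terminal): 6 rules
Total = 6 + 6 = 12

12


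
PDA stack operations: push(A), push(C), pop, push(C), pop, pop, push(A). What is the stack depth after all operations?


Tracing stack operations:
  push(A) -> stack = [A], depth=1
  push(C) -> stack = [A,C], depth=2
  pop -> removed C, stack = [A], depth=1
  push(C) -> stack = [A,C], depth=2
  pop -> removed C, stack = [A], depth=1
  pop -> removed A, stack = [], depth=0
  push(A) -> stack = [A], depth=1
Final depth = 1

1


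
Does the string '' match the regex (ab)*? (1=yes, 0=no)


Pattern: (ab)*
String: ''
Pattern requires: zero or more repetitions of 'ab'
Pairs: []
All pairs are 'ab'? Yes
Result: 1

1


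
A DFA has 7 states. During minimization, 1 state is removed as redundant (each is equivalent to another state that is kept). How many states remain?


Original DFA: 7 states
Redundant states removed: 1
Minimized states = original - removed
= 7 - 1
= 6

6


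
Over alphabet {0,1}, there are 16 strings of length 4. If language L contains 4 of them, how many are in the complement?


Alphabet: {0,1}
String length: 4
Total strings of length 4 = 2^4 = 16
Strings in L = 4
Complement = total - |L|
= 16 - 4
= 12

12


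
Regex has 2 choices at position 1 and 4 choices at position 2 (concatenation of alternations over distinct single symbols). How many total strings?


First group: 2 alternatives
Second group: 4 alternatives
Concatenation: each choice from group 1 pairs with each from group 2
Total = 2 x 4 = 8

8


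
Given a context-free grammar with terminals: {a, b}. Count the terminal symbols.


Terminal symbols: a, b
Counting each: a (#1), b (#2)
Total = 2

2


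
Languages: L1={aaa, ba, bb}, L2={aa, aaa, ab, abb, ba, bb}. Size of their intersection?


L1 = {aaa, ba, bb}
L2 = {aa, aaa, ab, abb, ba, bb}
Checking each string in L1 against L2:
  'aaa': in L2? Yes
  'ba': in L2? Yes
  'bb': in L2? Yes
Intersection = {aaa, ba, bb}
|L1 ∩ L2| = 3

3


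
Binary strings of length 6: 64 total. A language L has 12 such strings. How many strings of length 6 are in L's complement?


Alphabet: {0,1}
String length: 6
Total strings of length 6 = 2^6 = 64
Strings in L = 12
Complement = total - |L|
= 64 - 12
= 52

52


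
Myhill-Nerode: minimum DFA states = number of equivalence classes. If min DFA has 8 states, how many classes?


Myhill-Nerode theorem:
Number of equivalence classes = number of states in minimal DFA
Minimal DFA states = 8
Therefore equivalence classes = 8

8


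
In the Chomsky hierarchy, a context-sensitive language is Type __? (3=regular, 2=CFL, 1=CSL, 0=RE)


Chomsky hierarchy levels:
  Type 3: Regular (DFA/NFA/regex)
  Type 2: Context-free (PDA)
  Type 1: Context-sensitive
  Type 0: Recursively enumerable (TM)
'context-sensitive' corresponds to Type 1

1


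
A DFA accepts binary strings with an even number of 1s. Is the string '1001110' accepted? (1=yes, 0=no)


DFA has 2 states: q_even (start, accept=yes) and q_odd
Processing string '1001110' character by character:
  Position 0: read '1', 1-count=1 -> q_odd
  Position 1: read '0', 1-count=1 -> q_odd (no change)
  Position 2: read '0', 1-count=1 -> q_odd (no change)
  Position 3: read '1', 1-count=2 -> q_even
  Position 4: read '1', 1-count=3 -> q_odd
  Position 5: read '1', 1-count=4 -> q_even
  Position 6: read '0', 1-count=4 -> q_even (no change)
Final state: q_even, total 1s = 4 (even); the DFA requires an even count -> accept

1


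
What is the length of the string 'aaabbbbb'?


String: 'aaabbbbb'
Counting characters:
  'a' appears 3 time(s)
  'b' appears 5 time(s)
Total length = 3 + 5 = 8

8


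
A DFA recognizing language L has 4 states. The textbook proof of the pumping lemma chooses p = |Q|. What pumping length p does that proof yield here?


Pumping lemma for regular languages (standard proof):
Take p = |Q|, the number of DFA states.
Any string of length >= |Q| passes through |Q|+1 states while reading its first |Q| symbols,
so by pigeonhole some state repeats, giving the loop that can be pumped.
Here |Q| = 4
Therefore the proof uses p = 4

4


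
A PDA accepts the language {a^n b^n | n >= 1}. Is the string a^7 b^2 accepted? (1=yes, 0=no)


Language requires equal numbers of a's and b's
PDA pushes for each 'a', pops for each 'b'
Number of a's = 7
Number of b's = 2
7 != 2 -> Reject

0


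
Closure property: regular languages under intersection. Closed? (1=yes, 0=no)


Regular languages are closed under:
- Union (DFA product construction)
- Intersection (DFA product construction)
- Complement (swap accept/reject states)
- Concatenation (NFA construction)
- Kleene star (NFA construction)
intersection is in this list
Therefore: closed

1


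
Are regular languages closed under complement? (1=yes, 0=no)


Regular languages are closed under all standard operations:
- Union: Yes (product construction)
- Intersection: Yes (product construction)
- Complement: Yes (swap accept/reject)
- Concatenation: Yes (NFA construction)
Operation: complement -> Closed

1


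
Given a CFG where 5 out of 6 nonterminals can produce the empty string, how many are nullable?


Nonterminals: {S, A, B, C, D, E}
A nonterminal is nullable if it can derive epsilon
Counting nullable nonterminals: 5
Total nullable = 5

5


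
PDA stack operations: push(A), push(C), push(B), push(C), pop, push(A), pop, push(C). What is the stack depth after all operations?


Tracing stack operations:
  push(A) -> stack = [A], depth=1
  push(C) -> stack = [A,C], depth=2
  push(B) -> stack = [A,C,B], depth=3
  push(C) -> stack = [A,C,B,C], depth=4
  pop -> removed C, stack = [A,C,B], depth=3
  push(A) -> stack = [A,C,B,A], depth=4
  pop -> removed A, stack = [A,C,B], depth=3
  push(C) -> stack = [A,C,B,C], depth=4
Final depth = 4

4


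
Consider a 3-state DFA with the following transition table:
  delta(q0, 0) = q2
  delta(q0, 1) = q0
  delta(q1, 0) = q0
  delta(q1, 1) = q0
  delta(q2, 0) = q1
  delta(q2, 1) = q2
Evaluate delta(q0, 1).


Looking up transition function:
delta(q0, 1) in the table
Row: q0, Column: 1
Result: q0

q0


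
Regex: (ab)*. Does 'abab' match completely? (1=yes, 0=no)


Pattern: (ab)*
String: 'abab'
Pattern requires: zero or more repetitions of 'ab'
Pairs: ['ab', 'ab']
All pairs are 'ab'? Yes
Result: 1

1


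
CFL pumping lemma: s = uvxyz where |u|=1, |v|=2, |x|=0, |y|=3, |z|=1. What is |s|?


|s| = |u| + |v| + |x| + |y| + |z|
= 1 + 2 + 0 + 3 + 1
= 3 + 0 + 4
= 3 + 4
= 7

7


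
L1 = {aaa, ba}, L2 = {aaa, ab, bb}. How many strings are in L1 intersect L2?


L1 = {aaa, ba}
L2 = {aaa, ab, bb}
Checking each string in L1 against L2:
  'aaa': in L2? Yes
  'ba': in L2? No
Intersection = {aaa}
|L1 ∩ L2| = 1

1


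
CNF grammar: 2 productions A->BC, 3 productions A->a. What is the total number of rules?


CNF allows two rule forms:
  A -> BC (binary): 2 rules
  A -> a (terminal): 3 rules
Total = 2 + 3 = 5

5


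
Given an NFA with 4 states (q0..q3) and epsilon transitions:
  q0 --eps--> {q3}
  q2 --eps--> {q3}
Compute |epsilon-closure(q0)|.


Starting from q0
Initialize closure = {q0}
Follow epsilon from q0 -> add q3
Final closure: {q0, q3}
Size = 2

2


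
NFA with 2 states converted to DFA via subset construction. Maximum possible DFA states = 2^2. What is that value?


NFA has 2 states
Subset construction: each DFA state = subset of NFA states
Maximum subsets = 2^2
2^2 = 4

4


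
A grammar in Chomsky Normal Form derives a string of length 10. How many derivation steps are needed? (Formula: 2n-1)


Chomsky Normal Form derivation:
String length n = 10
Each step either:
  - Splits a nonterminal into two (n-1 such steps)
  - Converts a nonterminal to terminal (n such steps)
Total = (n-1) + n = 2n - 1
= 2(10) - 1
= 20 - 1
= 19

19


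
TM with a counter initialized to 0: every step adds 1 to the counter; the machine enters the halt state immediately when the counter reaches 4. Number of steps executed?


Counter starts at 0. Counting sequence:
  Step 1: counter = 1
  Step 2: counter = 2
  Step 3: counter = 3
  Step 4: counter = 4
Counter reached 4 -> halt
Total steps = 4

4


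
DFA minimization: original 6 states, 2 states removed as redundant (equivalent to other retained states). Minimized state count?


Original DFA: 6 states
Redundant states removed: 2
Minimized states = original - removed
= 6 - 2
= 4

4


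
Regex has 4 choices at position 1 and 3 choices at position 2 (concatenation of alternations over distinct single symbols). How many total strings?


First group: 4 alternatives
Second group: 3 alternatives
Concatenation: each choice from group 1 pairs with each from group 2
Total = 4 x 3 = 12

12


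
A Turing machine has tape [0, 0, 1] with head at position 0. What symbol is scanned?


Tape: [0, 0, 1]
Positions: 0 1 2
Values:    0 0 1
Head at position 0
tape[0] = 0

0


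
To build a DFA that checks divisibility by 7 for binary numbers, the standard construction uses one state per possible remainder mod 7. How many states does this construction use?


Divisibility by 7 is tracked via the remainder mod 7: 0, 1, ..., 6
The construction assigns one state to each remainder
Number of remainders = 7

7


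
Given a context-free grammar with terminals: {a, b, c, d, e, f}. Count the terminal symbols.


Terminal symbols: a, b, c, d, e, f
Counting each: a (#1), b (#2), c (#3), d (#4), e (#5), f (#6)
Total = 6

6


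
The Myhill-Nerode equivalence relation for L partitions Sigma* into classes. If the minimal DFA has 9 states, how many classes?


Myhill-Nerode theorem:
Number of equivalence classes = number of states in minimal DFA
Minimal DFA states = 9
Therefore equivalence classes = 9

9


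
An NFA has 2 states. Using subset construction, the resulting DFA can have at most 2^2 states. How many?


NFA has 2 states
Subset construction: each DFA state = subset of NFA states
Maximum subsets = 2^2
2^2 = 4

4


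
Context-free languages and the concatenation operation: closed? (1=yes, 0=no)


CFL closure properties:
  Closed under: union, concatenation, Kleene star
  NOT closed under: intersection, complement
Operation 'concatenation' is in closed list -> Yes (closed)

1


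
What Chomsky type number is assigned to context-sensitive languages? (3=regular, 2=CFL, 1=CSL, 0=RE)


Chomsky hierarchy levels:
  Type 3: Regular (DFA/NFA/regex)
  Type 2: Context-free (PDA)
  Type 1: Context-sensitive
  Type 0: Recursively enumerable (TM)
'context-sensitive' corresponds to Type 1

1


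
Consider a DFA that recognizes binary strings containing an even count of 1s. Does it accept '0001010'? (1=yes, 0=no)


DFA has 2 states: q_even (start, accept=yes) and q_odd
Processing string '0001010' character by character:
  Position 0: read '0', 1-count=0 -> q_even (no change)
  Position 1: read '0', 1-count=0 -> q_even (no change)
  Position 2: read '0', 1-count=0 -> q_even (no change)
  Position 3: read '1', 1-count=1 -> q_odd
  Position 4: read '0', 1-count=1 -> q_odd (no change)
  Position 5: read '1', 1-count=2 -> q_even
  Position 6: read '0', 1-count=2 -> q_even (no change)
Final state: q_even, total 1s = 2 (even); the DFA requires an even count -> accept

1


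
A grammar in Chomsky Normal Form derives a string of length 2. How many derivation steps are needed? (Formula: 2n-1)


Chomsky Normal Form derivation:
String length n = 2
Each step either:
  - Splits a nonterminal into two (n-1 such steps)
  - Converts a nonterminal to terminal (n such steps)
Total = (n-1) + n = 2n - 1
= 2(2) - 1
= 4 - 1
= 3

3


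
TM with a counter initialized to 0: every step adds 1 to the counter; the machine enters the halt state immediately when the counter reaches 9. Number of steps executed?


Counter starts at 0. Counting sequence:
  Step 1: counter = 1
  Step 2: counter = 2
  Step 3: counter = 3
  Step 4: counter = 4
  Step 5: counter = 5
  Step 6: counter = 6
  ...
  Step 9: counter = 9
Counter reached 9 -> halt
Total steps = 9

9


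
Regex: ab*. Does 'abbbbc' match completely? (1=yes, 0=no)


Pattern: ab*
String: 'abbbbc'
Pattern requires: exactly one 'a' followed by zero or more 'b's
First char is 'a' -> OK
Rest 'bbbbc': all b's? No
Result: 0

0


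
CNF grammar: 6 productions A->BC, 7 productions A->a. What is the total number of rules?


CNF allows two rule forms:
  A -> BC (binary): 6 rules
  A -> a (terminal): 7 rules
Total = 6 + 7 = 13

13


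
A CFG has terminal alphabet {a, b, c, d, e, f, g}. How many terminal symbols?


Terminal symbols: a, b, c, d, e, f, g
Counting each: a (#1), b (#2), c (#3), d (#4), e (#5), f (#6), g (#7)
Total = 7

7


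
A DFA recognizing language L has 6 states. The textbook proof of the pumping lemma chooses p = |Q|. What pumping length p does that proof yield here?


Pumping lemma for regular languages (standard proof):
Take p = |Q|, the number of DFA states.
Any string of length >= |Q| passes through |Q|+1 states while reading its first |Q| symbols,
so by pigeonhole some state repeats, giving the loop that can be pumped.
Here |Q| = 6
Therefore the proof uses p = 6

6


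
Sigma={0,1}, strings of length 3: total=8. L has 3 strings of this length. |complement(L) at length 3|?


Alphabet: {0,1}
String length: 3
Total strings of length 3 = 2^3 = 8
Strings in L = 3
Complement = total - |L|
= 8 - 3
= 5

5


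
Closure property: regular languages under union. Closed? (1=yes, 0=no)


Regular languages are closed under:
- Union (DFA product construction)
- Intersection (DFA product construction)
- Complement (swap accept/reject states)
- Concatenation (NFA construction)
- Kleene star (NFA construction)
union is in this list
Therefore: closed

1


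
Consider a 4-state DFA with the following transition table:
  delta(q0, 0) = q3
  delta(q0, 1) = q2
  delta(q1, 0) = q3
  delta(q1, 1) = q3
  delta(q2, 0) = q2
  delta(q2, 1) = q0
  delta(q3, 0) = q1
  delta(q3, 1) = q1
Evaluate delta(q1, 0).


Looking up transition function:
delta(q1, 0) in the table
Row: q1, Column: 0
Result: q3

q3


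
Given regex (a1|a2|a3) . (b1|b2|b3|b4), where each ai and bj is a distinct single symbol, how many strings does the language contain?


First group: 3 alternatives
Second group: 4 alternatives
Concatenation: each choice from group 1 pairs with each from group 2
Total = 3 x 4 = 12

12


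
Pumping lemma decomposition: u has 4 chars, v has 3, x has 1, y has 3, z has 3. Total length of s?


|s| = |u| + |v| + |x| + |y| + |z|
= 4 + 3 + 1 + 3 + 3
= 7 + 1 + 6
= 8 + 6
= 14

14


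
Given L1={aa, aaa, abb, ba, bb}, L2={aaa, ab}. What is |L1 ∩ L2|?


L1 = {aa, aaa, abb, ba, bb}
L2 = {aaa, ab}
Checking each string in L1 against L2:
  'aa': in L2? No
  'aaa': in L2? Yes
  'abb': in L2? No
  'ba': in L2? No
  'bb': in L2? No
Intersection = {aaa}
|L1 ∩ L2| = 1

1


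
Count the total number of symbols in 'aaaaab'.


String: 'aaaaab'
Counting characters:
  'a' appears 5 time(s)
  'b' appears 1 time(s)
Total length = 5 + 1 = 6

6


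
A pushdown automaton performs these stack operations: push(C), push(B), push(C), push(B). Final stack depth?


Tracing stack operations:
  push(C) -> stack = [C], depth=1
  push(B) -> stack = [C,B], depth=2
  push(C) -> stack = [C,B,C], depth=3
  push(B) -> stack = [C,B,C,B], depth=4
Final depth = 4

4


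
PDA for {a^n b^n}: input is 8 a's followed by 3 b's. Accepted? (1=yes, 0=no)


Language requires equal numbers of a's and b's
PDA pushes for each 'a', pops for each 'b'
Number of a's = 8
Number of b's = 3
8 != 3 -> Reject

0


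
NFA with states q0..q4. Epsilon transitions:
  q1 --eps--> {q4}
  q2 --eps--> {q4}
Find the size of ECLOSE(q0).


Starting from q0
Initialize closure = {q0}
q0 has no outgoing epsilon transitions -> nothing to add
Final closure: {q0}
Size = 1

1


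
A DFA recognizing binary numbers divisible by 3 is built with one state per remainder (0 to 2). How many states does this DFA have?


Divisibility by 3 is tracked via the remainder mod 3: 0, 1, ..., 2
The construction assigns one state to each remainder
Number of remainders = 3

3


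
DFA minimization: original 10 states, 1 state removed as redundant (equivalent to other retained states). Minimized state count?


Original DFA: 10 states
Redundant states removed: 1
Minimized states = original - removed
= 10 - 1
= 9

9


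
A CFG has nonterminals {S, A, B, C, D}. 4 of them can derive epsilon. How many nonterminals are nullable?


Nonterminals: {S, A, B, C, D}
A nonterminal is nullable if it can derive epsilon
Counting nullable nonterminals: 4
Total nullable = 4

4


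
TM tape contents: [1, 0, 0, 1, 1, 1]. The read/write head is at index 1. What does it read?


Tape: [1, 0, 0, 1, 1, 1]
Positions: 0 1 2 3 4 5
Values:    1 0 0 1 1 1
Head at position 1
tape[1] = 0

0


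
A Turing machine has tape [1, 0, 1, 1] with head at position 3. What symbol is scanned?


Tape: [1, 0, 1, 1]
Positions: 0 1 2 3
Values:    1 0 1 1
Head at position 3
tape[3] = 1

1


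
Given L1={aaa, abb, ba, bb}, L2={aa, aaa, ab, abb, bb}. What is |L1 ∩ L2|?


L1 = {aaa, abb, ba, bb}
L2 = {aa, aaa, ab, abb, bb}
Checking each string in L1 against L2:
  'aaa': in L2? Yes
  'abb': in L2? Yes
  'ba': in L2? No
  'bb': in L2? Yes
Intersection = {aaa, abb, bb}
|L1 ∩ L2| = 3

3


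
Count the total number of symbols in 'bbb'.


String: 'bbb'
Counting characters:
  'b' appears 3 time(s)
Total length = 0 + 3 = 3

3


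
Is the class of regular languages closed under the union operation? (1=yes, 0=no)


Regular languages are closed under:
- Union (DFA product construction)
- Intersection (DFA product construction)
- Complement (swap accept/reject states)
- Concatenation (NFA construction)
- Kleene star (NFA construction)
union is in this list
Therefore: closed

1


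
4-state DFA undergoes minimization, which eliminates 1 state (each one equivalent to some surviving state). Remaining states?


Original DFA: 4 states
Redundant states removed: 1
Minimized states = original - removed
= 4 - 1
= 3

3


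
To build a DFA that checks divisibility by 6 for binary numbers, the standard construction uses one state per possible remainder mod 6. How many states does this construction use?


Divisibility by 6 is tracked via the remainder mod 6: 0, 1, ..., 5
The construction assigns one state to each remainder
Number of remainders = 6

6


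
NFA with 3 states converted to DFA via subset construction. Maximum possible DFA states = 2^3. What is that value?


NFA has 3 states
Subset construction: each DFA state = subset of NFA states
Maximum subsets = 2^3
2^3 = 8

8


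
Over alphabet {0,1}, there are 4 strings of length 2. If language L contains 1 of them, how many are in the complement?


Alphabet: {0,1}
String length: 2
Total strings of length 2 = 2^2 = 4
Strings in L = 1
Complement = total - |L|
= 4 - 1
= 3

3


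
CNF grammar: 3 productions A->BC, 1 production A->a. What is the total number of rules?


CNF allows two rule forms:
  A -> BC (binary): 3 rules
  A -> a (terminal): 1 rule
Total = 3 + 1 = 4

4


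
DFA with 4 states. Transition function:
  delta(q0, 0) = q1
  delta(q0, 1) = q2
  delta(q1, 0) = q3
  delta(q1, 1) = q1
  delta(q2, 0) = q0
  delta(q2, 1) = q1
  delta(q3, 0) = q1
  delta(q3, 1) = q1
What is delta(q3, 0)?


Looking up transition function:
delta(q3, 0) in the table
Row: q3, Column: 0
Result: q1

q1


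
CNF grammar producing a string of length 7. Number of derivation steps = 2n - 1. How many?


Chomsky Normal Form derivation:
String length n = 7
Each step either:
  - Splits a nonterminal into two (n-1 such steps)
  - Converts a nonterminal to terminal (n such steps)
Total = (n-1) + n = 2n - 1
= 2(7) - 1
= 14 - 1
= 13

13


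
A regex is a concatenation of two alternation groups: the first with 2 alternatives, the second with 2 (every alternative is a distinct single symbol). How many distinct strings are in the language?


First group: 2 alternatives
Second group: 2 alternatives
Concatenation: each choice from group 1 pairs with each from group 2
Total = 2 x 2 = 4

4


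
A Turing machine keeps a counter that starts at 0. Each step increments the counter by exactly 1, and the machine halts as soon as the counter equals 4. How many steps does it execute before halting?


Counter starts at 0. Counting sequence:
  Step 1: counter = 1
  Step 2: counter = 2
  Step 3: counter = 3
  Step 4: counter = 4
Counter reached 4 -> halt
Total steps = 4

4


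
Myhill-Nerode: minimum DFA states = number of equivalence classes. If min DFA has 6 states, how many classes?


Myhill-Nerode theorem:
Number of equivalence classes = number of states in minimal DFA
Minimal DFA states = 6
Therefore equivalence classes = 6

6


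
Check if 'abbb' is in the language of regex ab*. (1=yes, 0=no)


Pattern: ab*
String: 'abbb'
Pattern requires: exactly one 'a' followed by zero or more 'b's
First char is 'a' -> OK
Rest 'bbb': all b's? Yes
Result: 1

1


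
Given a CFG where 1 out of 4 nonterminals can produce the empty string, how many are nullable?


Nonterminals: {S, A, B, C}
A nonterminal is nullable if it can derive epsilon
Counting nullable nonterminals: 1
Total nullable = 1

1


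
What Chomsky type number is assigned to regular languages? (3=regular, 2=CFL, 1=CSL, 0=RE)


Chomsky hierarchy levels:
  Type 3: Regular (DFA/NFA/regex)
  Type 2: Context-free (PDA)
  Type 1: Context-sensitive
  Type 0: Recursively enumerable (TM)
'regular' corresponds to Type 3

3


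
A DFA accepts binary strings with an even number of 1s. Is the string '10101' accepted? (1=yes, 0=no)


DFA has 2 states: q_even (start, accept=yes) and q_odd
Processing string '10101' character by character:
  Position 0: read '1', 1-count=1 -> q_odd
  Position 1: read '0', 1-count=1 -> q_odd (no change)
  Position 2: read '1', 1-count=2 -> q_even
  Position 3: read '0', 1-count=2 -> q_even (no change)
  Position 4: read '1', 1-count=3 -> q_odd
Final state: q_odd, total 1s = 3 (odd); the DFA requires an even count -> reject

0


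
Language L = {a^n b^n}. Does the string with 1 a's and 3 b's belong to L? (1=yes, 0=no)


Language requires equal numbers of a's and b's
PDA pushes for each 'a', pops for each 'b'
Number of a's = 1
Number of b's = 3
1 != 3 -> Reject

0


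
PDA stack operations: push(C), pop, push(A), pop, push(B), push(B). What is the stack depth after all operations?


Tracing stack operations:
  push(C) -> stack = [C], depth=1
  pop -> removed C, stack = [], depth=0
  push(A) -> stack = [A], depth=1
  pop -> removed A, stack = [], depth=0
  push(B) -> stack = [B], depth=1
  push(B) -> stack = [B,B], depth=2
Final depth = 2

2


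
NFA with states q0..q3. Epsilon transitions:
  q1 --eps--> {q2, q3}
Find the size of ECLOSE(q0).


Starting from q0
Initialize closure = {q0}
q0 has no outgoing epsilon transitions -> nothing to add
Final closure: {q0}
Size = 1

1


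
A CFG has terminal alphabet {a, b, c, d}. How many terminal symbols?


Terminal symbols: a, b, c, d
Counting each: a (#1), b (#2), c (#3), d (#4)
Total = 4

4


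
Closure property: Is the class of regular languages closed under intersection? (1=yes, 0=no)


Regular languages are closed under all standard operations:
- Union: Yes (product construction)
- Intersection: Yes (product construction)
- Complement: Yes (swap accept/reject)
- Concatenation: Yes (NFA construction)
Operation: intersection -> Closed

1


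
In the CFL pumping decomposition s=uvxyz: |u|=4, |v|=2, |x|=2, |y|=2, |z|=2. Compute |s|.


|s| = |u| + |v| + |x| + |y| + |z|
= 4 + 2 + 2 + 2 + 2
= 6 + 2 + 4
= 8 + 4
= 12

12


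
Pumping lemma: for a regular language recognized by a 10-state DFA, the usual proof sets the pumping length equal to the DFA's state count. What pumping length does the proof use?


Pumping lemma for regular languages (standard proof):
Take p = |Q|, the number of DFA states.
Any string of length >= |Q| passes through |Q|+1 states while reading its first |Q| symbols,
so by pigeonhole some state repeats, giving the loop that can be pumped.
Here |Q| = 10
Therefore the proof uses p = 10

10


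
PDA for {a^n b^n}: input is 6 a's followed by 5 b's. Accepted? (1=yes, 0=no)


Language requires equal numbers of a's and b's
PDA pushes for each 'a', pops for each 'b'
Number of a's = 6
Number of b's = 5
6 != 5 -> Reject

0


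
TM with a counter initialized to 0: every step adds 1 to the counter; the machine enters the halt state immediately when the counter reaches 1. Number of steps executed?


Counter starts at 0. Counting sequence:
  Step 1: counter = 1
Counter reached 1 -> halt
Total steps = 1

1


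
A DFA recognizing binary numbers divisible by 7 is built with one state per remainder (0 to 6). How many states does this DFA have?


Divisibility by 7 is tracked via the remainder mod 7: 0, 1, ..., 6
The construction assigns one state to each remainder
Number of remainders = 7

7


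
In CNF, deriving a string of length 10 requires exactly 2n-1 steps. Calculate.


Chomsky Normal Form derivation:
String length n = 10
Each step either:
  - Splits a nonterminal into two (n-1 such steps)
  - Converts a nonterminal to terminal (n such steps)
Total = (n-1) + n = 2n - 1
= 2(10) - 1
= 20 - 1
= 19

19


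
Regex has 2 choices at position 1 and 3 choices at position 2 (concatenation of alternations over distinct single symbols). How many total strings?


First group: 2 alternatives
Second group: 3 alternatives
Concatenation: each choice from group 1 pairs with each from group 2
Total = 2 x 3 = 6

6


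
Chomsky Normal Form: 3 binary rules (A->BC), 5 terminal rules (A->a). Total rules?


CNF allows two rule forms:
  A -> BC (binary): 3 rules
  A -> a (terminal): 5 rules
Total = 3 + 5 = 8

8


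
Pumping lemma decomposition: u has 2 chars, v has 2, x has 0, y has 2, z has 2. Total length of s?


|s| = |u| + |v| + |x| + |y| + |z|
= 2 + 2 + 0 + 2 + 2
= 4 + 0 + 4
= 4 + 4
= 8

8


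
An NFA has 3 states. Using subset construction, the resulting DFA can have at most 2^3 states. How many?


NFA has 3 states
Subset construction: each DFA state = subset of NFA states
Maximum subsets = 2^3
2^3 = 8

8


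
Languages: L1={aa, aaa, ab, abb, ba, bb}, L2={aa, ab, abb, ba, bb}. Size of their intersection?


L1 = {aa, aaa, ab, abb, ba, bb}
L2 = {aa, ab, abb, ba, bb}
Checking each string in L1 against L2:
  'aa': in L2? Yes
  'aaa': in L2? No
  'ab': in L2? Yes
  'abb': in L2? Yes
  'ba': in L2? Yes
  'bb': in L2? Yes
Intersection = {aa, ab, abb, ba, bb}
|L1 ∩ L2| = 5

5


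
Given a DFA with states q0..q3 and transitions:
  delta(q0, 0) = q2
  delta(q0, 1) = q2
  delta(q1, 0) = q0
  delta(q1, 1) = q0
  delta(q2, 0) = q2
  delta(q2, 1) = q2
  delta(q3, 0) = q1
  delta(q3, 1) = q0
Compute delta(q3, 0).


Looking up transition function:
delta(q3, 0) in the table
Row: q3, Column: 0
Result: q1

q1


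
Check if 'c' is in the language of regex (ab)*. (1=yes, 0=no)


Pattern: (ab)*
String: 'c'
Pattern requires: zero or more repetitions of 'ab'
Length 1 is odd -> cannot be (ab)* -> no match
Result: 0

0


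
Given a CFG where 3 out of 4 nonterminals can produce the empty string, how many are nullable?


Nonterminals: {S, A, B, C}
A nonterminal is nullable if it can derive epsilon
Counting nullable nonterminals: 3
Total nullable = 3

3


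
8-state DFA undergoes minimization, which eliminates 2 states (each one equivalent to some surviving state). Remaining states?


Original DFA: 8 states
Redundant states removed: 2
Minimized states = original - removed
= 8 - 2
= 6

6


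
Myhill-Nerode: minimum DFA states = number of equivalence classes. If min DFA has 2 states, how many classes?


Myhill-Nerode theorem:
Number of equivalence classes = number of states in minimal DFA
Minimal DFA states = 2
Therefore equivalence classes = 2

2


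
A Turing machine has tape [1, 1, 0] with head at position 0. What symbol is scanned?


Tape: [1, 1, 0]
Positions: 0 1 2
Values:    1 1 0
Head at position 0
tape[0] = 1

1


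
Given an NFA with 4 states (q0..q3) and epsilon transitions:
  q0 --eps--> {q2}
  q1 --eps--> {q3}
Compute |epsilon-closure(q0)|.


Starting from q0
Initialize closure = {q0}
Follow epsilon from q0 -> add q2
Final closure: {q0, q2}
Size = 2

2


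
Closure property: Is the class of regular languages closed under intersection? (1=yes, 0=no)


Regular languages are closed under all standard operations:
- Union: Yes (product construction)
- Intersection: Yes (product construction)
- Complement: Yes (swap accept/reject)
- Concatenation: Yes (NFA construction)
Operation: intersection -> Closed

1


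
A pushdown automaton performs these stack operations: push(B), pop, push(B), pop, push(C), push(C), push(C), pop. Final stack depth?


Tracing stack operations:
  push(B) -> stack = [B], depth=1
  pop -> removed B, stack = [], depth=0
  push(B) -> stack = [B], depth=1
  pop -> removed B, stack = [], depth=0
  push(C) -> stack = [C], depth=1
  push(C) -> stack = [C,C], depth=2
  push(C) -> stack = [C,C,C], depth=3
  pop -> removed C, stack = [C,C], depth=2
Final depth = 2

2


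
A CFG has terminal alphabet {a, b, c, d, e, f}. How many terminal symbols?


Terminal symbols: a, b, c, d, e, f
Counting each: a (#1), b (#2), c (#3), d (#4), e (#5), f (#6)
Total = 6

6


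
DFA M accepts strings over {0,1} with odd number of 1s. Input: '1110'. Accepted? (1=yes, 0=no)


DFA has 2 states: q_even (start, accept=no) and q_odd
Processing string '1110' character by character:
  Position 0: read '1', 1-count=1 -> q_odd
  Position 1: read '1', 1-count=2 -> q_even
  Position 2: read '1', 1-count=3 -> q_odd
  Position 3: read '0', 1-count=3 -> q_odd (no change)
Final state: q_odd, total 1s = 3 (odd); the DFA requires an odd count -> accept

1


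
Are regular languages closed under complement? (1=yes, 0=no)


Regular languages are closed under:
- Union (DFA product construction)
- Intersection (DFA product construction)
- Complement (swap accept/reject states)
- Concatenation (NFA construction)
- Kleene star (NFA construction)
complement is in this list
Therefore: closed

1


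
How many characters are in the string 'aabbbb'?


String: 'aabbbb'
Counting characters:
  'a' appears 2 time(s)
  'b' appears 4 time(s)
Total length = 2 + 4 = 6

6


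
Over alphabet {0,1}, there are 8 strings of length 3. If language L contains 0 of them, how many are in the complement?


Alphabet: {0,1}
String length: 3
Total strings of length 3 = 2^3 = 8
Strings in L = 0
Complement = total - |L|
= 8 - 0
= 8

8


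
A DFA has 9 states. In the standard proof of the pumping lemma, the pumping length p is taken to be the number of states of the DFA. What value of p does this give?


Pumping lemma for regular languages (standard proof):
Take p = |Q|, the number of DFA states.
Any string of length >= |Q| passes through |Q|+1 states while reading its first |Q| symbols,
so by pigeonhole some state repeats, giving the loop that can be pumped.
Here |Q| = 9
Therefore the proof uses p = 9

9


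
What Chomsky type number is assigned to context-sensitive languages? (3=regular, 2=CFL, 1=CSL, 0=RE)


Chomsky hierarchy levels:
  Type 3: Regular (DFA/NFA/regex)
  Type 2: Context-free (PDA)
  Type 1: Context-sensitive
  Type 0: Recursively enumerable (TM)
'context-sensitive' corresponds to Type 1

1


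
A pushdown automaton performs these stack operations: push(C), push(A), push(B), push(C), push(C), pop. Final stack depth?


Tracing stack operations:
  push(C) -> stack = [C], depth=1
  push(A) -> stack = [C,A], depth=2
  push(B) -> stack = [C,A,B], depth=3
  push(C) -> stack = [C,A,B,C], depth=4
  push(C) -> stack = [C,A,B,C,C], depth=5
  pop -> removed C, stack = [C,A,B,C], depth=4
Final depth = 4

4


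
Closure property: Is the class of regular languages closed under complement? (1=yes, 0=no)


Regular languages are closed under all standard operations:
- Union: Yes (product construction)
- Intersection: Yes (product construction)
- Complement: Yes (swap accept/reject)
- Concatenation: Yes (NFA construction)
Operation: complement -> Closed

1


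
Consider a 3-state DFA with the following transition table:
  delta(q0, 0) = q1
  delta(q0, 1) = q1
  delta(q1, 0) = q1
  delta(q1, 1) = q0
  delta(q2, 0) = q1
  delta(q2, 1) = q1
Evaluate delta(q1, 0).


Looking up transition function:
delta(q1, 0) in the table
Row: q1, Column: 0
Result: q1

q1


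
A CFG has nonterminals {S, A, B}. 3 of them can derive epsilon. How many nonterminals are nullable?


Nonterminals: {S, A, B}
A nonterminal is nullable if it can derive epsilon
Counting nullable nonterminals: 3
Total nullable = 3

3


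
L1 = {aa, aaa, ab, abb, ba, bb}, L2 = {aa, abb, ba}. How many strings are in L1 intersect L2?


L1 = {aa, aaa, ab, abb, ba, bb}
L2 = {aa, abb, ba}
Checking each string in L1 against L2:
  'aa': in L2? Yes
  'aaa': in L2? No
  'ab': in L2? No
  'abb': in L2? Yes
  'ba': in L2? Yes
  'bb': in L2? No
Intersection = {aa, abb, ba}
|L1 ∩ L2| = 3

3


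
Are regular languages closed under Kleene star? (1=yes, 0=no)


Regular languages are closed under:
- Union (DFA product construction)
- Intersection (DFA product construction)
- Complement (swap accept/reject states)
- Concatenation (NFA construction)
- Kleene star (NFA construction)
Kleene star is in this list
Therefore: closed

1


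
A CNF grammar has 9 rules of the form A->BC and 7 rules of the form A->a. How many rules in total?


CNF allows two rule forms:
  A -> BC (binary): 9 rules
  A -> a (terminal): 7 rules
Total = 9 + 7 = 16

16


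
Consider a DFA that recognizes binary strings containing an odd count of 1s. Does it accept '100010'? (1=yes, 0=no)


DFA has 2 states: q_even (start, accept=no) and q_odd
Processing string '100010' character by character:
  Position 0: read '1', 1-count=1 -> q_odd
  Position 1: read '0', 1-count=1 -> q_odd (no change)
  Position 2: read '0', 1-count=1 -> q_odd (no change)
  Position 3: read '0', 1-count=1 -> q_odd (no change)
  Position 4: read '1', 1-count=2 -> q_even
  Position 5: read '0', 1-count=2 -> q_even (no change)
Final state: q_even, total 1s = 2 (even); the DFA requires an odd count -> reject

0


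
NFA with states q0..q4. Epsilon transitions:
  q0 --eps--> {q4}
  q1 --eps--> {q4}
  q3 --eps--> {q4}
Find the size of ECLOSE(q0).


Starting from q0
Initialize closure = {q0}
Follow epsilon from q0 -> add q4
Final closure: {q0, q4}
Size = 2

2


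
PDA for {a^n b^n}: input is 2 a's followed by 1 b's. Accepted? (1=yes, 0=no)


Language requires equal numbers of a's and b's
PDA pushes for each 'a', pops for each 'b'
Number of a's = 2
Number of b's = 1
2 != 1 -> Reject

0


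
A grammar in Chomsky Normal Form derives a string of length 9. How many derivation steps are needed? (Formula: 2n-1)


Chomsky Normal Form derivation:
String length n = 9
Each step either:
  - Splits a nonterminal into two (n-1 such steps)
  - Converts a nonterminal to terminal (n such steps)
Total = (n-1) + n = 2n - 1
= 2(9) - 1
= 18 - 1
= 17

17


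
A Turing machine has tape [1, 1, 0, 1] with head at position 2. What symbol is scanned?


Tape: [1, 1, 0, 1]
Positions: 0 1 2 3
Values:    1 1 0 1
Head at position 2
tape[2] = 0

0


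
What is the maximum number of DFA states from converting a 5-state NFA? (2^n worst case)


NFA has 5 states
Subset construction: each DFA state = subset of NFA states
Maximum subsets = 2^5
2^5 = 32

32


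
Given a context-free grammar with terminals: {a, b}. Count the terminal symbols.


Terminal symbols: a, b
Counting each: a (#1), b (#2)
Total = 2

2


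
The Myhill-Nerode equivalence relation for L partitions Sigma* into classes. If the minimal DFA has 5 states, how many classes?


Myhill-Nerode theorem:
Number of equivalence classes = number of states in minimal DFA
Minimal DFA states = 5
Therefore equivalence classes = 5

5


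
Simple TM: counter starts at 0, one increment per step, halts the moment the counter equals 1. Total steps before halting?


Counter starts at 0. Counting sequence:
  Step 1: counter = 1
Counter reached 1 -> halt
Total steps = 1

1


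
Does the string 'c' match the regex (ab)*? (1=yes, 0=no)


Pattern: (ab)*
String: 'c'
Pattern requires: zero or more repetitions of 'ab'
Length 1 is odd -> cannot be (ab)* -> no match
Result: 0

0


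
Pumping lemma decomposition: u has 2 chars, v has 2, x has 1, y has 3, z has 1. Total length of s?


|s| = |u| + |v| + |x| + |y| + |z|
= 2 + 2 + 1 + 3 + 1
= 4 + 1 + 4
= 5 + 4
= 9

9
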